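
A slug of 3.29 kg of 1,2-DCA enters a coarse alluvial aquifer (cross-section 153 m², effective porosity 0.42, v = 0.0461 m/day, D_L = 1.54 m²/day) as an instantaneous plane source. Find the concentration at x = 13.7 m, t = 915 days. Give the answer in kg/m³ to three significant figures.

0.000333 kg/m³

For an instantaneous plane source, C(x,t) = M/(n_e·A·√(4πDt)) · exp(−(x−vt)²/(4Dt)), with n_e·A the pore (flow) area.
Plume center vt = 0.0461 × 915 = 42.1815 m, so the well at 13.7 m is 28.4815 m upgradient of the peak.
√(4πDt) = 133.1 m, giving peak height M/(n_e·A·√(4πDt)) = 3.29/(0.42 × 153 × 133.1) = 0.0003847 kg/m³.
(x−vt)²/(4Dt) = (-28.4815)²/(4 × 1.54 × 915) = 0.1439; exp(−0.1439) = 0.8660.
C = 0.0003847 × 0.8660 = 0.000333 kg/m³.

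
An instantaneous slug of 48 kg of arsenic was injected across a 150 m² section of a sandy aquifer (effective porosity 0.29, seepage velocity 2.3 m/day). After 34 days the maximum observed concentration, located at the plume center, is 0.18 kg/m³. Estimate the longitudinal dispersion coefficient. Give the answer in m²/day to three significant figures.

At the plume center C_max = M/(n_e·A·√(4πDt)), so D = M²/(4πt·(n_e·A·C_max)²).
n_e·A·C_max = 0.29 × 150 × 0.18 = 7.830 kg/m.
D = 48²/(4π × 34 × 7.830²) = 0.0880 m²/day.

0.0880 m²/day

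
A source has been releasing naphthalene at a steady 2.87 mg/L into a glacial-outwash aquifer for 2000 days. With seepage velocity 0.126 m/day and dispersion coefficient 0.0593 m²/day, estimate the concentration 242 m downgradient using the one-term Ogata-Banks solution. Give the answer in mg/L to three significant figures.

For a continuous step input, C/C₀ ≈ ½·erfc((x−vt)/(2√(Dt))).
vt = 0.126 × 2000 = 252 m and 2√(Dt) = 2√(0.0593 × 2000) = 21.78 m.
Argument (x−vt)/(2√(Dt)) = (242 − 252)/21.78 = -0.4591; ½·erfc(-0.4591) = 0.7419.
C = 2.87 × 0.7419 = 2.13 mg/L.

2.13 mg/L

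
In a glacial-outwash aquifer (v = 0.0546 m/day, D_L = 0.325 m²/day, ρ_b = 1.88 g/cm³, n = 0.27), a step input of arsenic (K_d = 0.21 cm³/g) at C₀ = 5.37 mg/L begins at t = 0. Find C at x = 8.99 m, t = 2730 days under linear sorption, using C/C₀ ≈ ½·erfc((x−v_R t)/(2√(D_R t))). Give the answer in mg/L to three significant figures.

Retardation factor R = 1 + ρ_b·K_d/n = 1 + 1.88 × 0.21/0.27 = 2.462.
Sorption retards both mechanisms: v_R = v/R = 0.02218 m/day, D_R = D/R = 0.1320 m²/day.
v_R·t = 0.02218 × 2730 = 60.5514 m; 2√(D_R t) = 37.97 m; argument = (8.99 − 60.5514)/37.97 = -1.358.
C = C₀ × ½·erfc(-1.358) = 5.37 × 0.9726 = 5.22 mg/L.

5.22 mg/L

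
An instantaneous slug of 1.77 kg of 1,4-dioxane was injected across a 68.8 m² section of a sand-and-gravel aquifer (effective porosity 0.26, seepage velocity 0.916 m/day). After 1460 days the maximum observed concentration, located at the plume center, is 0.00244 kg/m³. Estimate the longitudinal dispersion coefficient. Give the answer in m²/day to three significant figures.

0.0896 m²/day

At the plume center C_max = M/(n_e·A·√(4πDt)), so D = M²/(4πt·(n_e·A·C_max)²).
n_e·A·C_max = 0.26 × 68.8 × 0.00244 = 0.04365 kg/m.
D = 1.77²/(4π × 1460 × 0.04365²) = 0.0896 m²/day.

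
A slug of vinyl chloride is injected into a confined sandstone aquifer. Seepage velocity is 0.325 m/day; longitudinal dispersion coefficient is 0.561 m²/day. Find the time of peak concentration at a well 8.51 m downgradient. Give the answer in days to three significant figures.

For the 1D instantaneous-source solution, setting ∂C/∂t = 0 at fixed x gives v²t² + 2Dt − x² = 0, so t = (√(D² + v²x²) − D)/v².
√(D² + v²x²) = √(0.561² + 0.325² × 8.51²) = 2.822; v² = 0.105625.
t = (2.822 − 0.561)/0.105625 = 21.4 days (vs. the pure-advection estimate x/v = 26.2 d).

21.4 days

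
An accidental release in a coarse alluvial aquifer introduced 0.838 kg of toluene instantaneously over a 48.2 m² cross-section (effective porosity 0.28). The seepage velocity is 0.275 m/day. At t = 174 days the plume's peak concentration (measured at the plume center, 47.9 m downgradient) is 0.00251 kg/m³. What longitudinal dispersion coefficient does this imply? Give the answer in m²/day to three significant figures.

At the plume center C_max = M/(n_e·A·√(4πDt)), so D = M²/(4πt·(n_e·A·C_max)²).
n_e·A·C_max = 0.28 × 48.2 × 0.00251 = 0.03387 kg/m.
D = 0.838²/(4π × 174 × 0.03387²) = 0.280 m²/day.

0.280 m²/day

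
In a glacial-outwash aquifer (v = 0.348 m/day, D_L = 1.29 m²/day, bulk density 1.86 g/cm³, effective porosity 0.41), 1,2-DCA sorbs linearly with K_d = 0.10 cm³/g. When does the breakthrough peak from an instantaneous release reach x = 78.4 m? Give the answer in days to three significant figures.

312 days

Retardation factor R = 1 + ρ_b·K_d/n = 1 + 1.86 × 0.10/0.41 = 1.454.
Sorption retards both mechanisms: v_R = v/R = 0.2393 m/day, D_R = D/R = 0.8872 m²/day.
Peak time from v_R²t² + 2D_R t − x² = 0: t = (√(D_R² + v_R²x²) − D_R)/v_R².
√(D_R² + v_R²x²) = √(0.8872² + 0.2393² × 78.4²) = 18.78; v_R² = 0.05726.
t = (18.78 − 0.8872)/0.05726 = 312 days.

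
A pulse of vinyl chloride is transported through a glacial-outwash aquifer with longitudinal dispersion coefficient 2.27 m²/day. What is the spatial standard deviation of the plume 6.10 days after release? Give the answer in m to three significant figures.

5.26 m

Dispersive spreading gives a Gaussian with σ² = 2Dt; advection only shifts the center.
σ = √(2 × 2.27 × 6.10) = 5.26 m.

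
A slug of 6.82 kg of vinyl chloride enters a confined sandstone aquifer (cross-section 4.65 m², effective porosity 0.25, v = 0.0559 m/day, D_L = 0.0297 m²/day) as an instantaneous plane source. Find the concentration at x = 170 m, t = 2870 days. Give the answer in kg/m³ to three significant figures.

For an instantaneous plane source, C(x,t) = M/(n_e·A·√(4πDt)) · exp(−(x−vt)²/(4Dt)), with n_e·A the pore (flow) area.
Plume center vt = 0.0559 × 2870 = 160.433 m, so the well at 170 m is 9.567 m downgradient of the peak.
√(4πDt) = 32.73 m, giving peak height M/(n_e·A·√(4πDt)) = 6.82/(0.25 × 4.65 × 32.73) = 0.1792 kg/m³.
(x−vt)²/(4Dt) = (9.567)²/(4 × 0.0297 × 2870) = 0.2684; exp(−0.2684) = 0.7646.
C = 0.1792 × 0.7646 = 0.137 kg/m³.

0.137 kg/m³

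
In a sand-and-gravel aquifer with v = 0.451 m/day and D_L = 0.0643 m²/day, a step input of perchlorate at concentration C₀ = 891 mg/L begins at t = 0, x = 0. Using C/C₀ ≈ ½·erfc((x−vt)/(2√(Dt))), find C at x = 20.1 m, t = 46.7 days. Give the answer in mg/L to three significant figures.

581 mg/L

For a continuous step input, C/C₀ ≈ ½·erfc((x−vt)/(2√(Dt))).
vt = 0.451 × 46.7 = 21.0617 m and 2√(Dt) = 2√(0.0643 × 46.7) = 3.466 m.
Argument (x−vt)/(2√(Dt)) = (20.1 − 21.0617)/3.466 = -0.2775; ½·erfc(-0.2775) = 0.6526.
C = 891 × 0.6526 = 581 mg/L.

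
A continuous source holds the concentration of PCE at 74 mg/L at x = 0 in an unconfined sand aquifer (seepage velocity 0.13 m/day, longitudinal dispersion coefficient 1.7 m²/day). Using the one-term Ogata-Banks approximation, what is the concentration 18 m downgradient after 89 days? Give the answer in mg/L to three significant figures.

For a continuous step input, C/C₀ ≈ ½·erfc((x−vt)/(2√(Dt))).
vt = 0.13 × 89 = 11.57 m and 2√(Dt) = 2√(1.7 × 89) = 24.60 m.
Argument (x−vt)/(2√(Dt)) = (18 − 11.57)/24.60 = 0.2614; ½·erfc(0.2614) = 0.3558.
C = 74 × 0.3558 = 26.3 mg/L.

26.3 mg/L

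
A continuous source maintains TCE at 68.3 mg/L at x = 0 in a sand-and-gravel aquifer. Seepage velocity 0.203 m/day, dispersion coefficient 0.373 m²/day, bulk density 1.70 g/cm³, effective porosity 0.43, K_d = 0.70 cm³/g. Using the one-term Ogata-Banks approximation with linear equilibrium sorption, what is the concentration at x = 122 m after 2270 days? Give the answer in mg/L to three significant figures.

Retardation factor R = 1 + ρ_b·K_d/n = 1 + 1.70 × 0.70/0.43 = 3.767.
Sorption retards both mechanisms: v_R = v/R = 0.05389 m/day, D_R = D/R = 0.09902 m²/day.
v_R·t = 0.05389 × 2270 = 122.3303 m; 2√(D_R t) = 29.99 m; argument = (122 − 122.3303)/29.99 = -0.01101.
C = C₀ × ½·erfc(-0.01101) = 68.3 × 0.5062 = 34.6 mg/L.

34.6 mg/L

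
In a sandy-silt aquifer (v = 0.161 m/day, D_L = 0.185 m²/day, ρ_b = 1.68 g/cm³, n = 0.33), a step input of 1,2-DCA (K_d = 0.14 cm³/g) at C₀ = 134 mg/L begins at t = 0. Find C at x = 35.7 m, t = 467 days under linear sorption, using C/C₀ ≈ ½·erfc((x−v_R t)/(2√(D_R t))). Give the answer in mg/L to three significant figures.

106 mg/L

Retardation factor R = 1 + ρ_b·K_d/n = 1 + 1.68 × 0.14/0.33 = 1.713.
Sorption retards both mechanisms: v_R = v/R = 0.09399 m/day, D_R = D/R = 0.1080 m²/day.
v_R·t = 0.09399 × 467 = 43.89333 m; 2√(D_R t) = 14.20 m; argument = (35.7 − 43.89333)/14.20 = -0.5770.
C = C₀ × ½·erfc(-0.5770) = 134 × 0.7928 = 106 mg/L.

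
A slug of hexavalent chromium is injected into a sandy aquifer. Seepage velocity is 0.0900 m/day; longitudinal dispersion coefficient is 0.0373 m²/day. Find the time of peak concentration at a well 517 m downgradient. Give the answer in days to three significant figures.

For the 1D instantaneous-source solution, setting ∂C/∂t = 0 at fixed x gives v²t² + 2Dt − x² = 0, so t = (√(D² + v²x²) − D)/v².
√(D² + v²x²) = √(0.0373² + 0.0900² × 517²) = 46.53; v² = 0.0081.
t = (46.53 − 0.0373)/0.0081 = 5740 days (vs. the pure-advection estimate x/v = 5740 d).

5740 days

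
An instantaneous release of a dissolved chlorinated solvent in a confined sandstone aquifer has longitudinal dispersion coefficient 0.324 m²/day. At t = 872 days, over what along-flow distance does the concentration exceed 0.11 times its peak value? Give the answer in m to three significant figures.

The plume is Gaussian with σ = √(2Dt) = √(2 × 0.324 × 872) = 23.77 m.
C/C_peak = exp(−Δx²/(2σ²)) = 0.11 ⇒ Δx = σ·√(−2 ln 0.11) = 23.77 × 2.101 = 49.94 m.
Width = 2Δx = 99.9 m.

99.9 m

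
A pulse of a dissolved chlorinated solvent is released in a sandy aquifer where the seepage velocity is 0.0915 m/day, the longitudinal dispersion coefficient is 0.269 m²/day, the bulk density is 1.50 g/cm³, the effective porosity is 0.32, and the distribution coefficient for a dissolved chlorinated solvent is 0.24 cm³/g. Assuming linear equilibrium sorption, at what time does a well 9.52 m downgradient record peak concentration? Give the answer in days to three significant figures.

163 days

Retardation factor R = 1 + ρ_b·K_d/n = 1 + 1.50 × 0.24/0.32 = 2.125.
Sorption retards both mechanisms: v_R = v/R = 0.04306 m/day, D_R = D/R = 0.1266 m²/day.
Peak time from v_R²t² + 2D_R t − x² = 0: t = (√(D_R² + v_R²x²) − D_R)/v_R².
√(D_R² + v_R²x²) = √(0.1266² + 0.04306² × 9.52²) = 0.4290; v_R² = 0.001854.
t = (0.4290 − 0.1266)/0.001854 = 163 days.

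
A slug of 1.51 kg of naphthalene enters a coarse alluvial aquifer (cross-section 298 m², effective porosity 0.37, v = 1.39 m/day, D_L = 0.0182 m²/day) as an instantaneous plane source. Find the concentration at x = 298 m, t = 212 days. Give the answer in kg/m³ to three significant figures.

0.000963 kg/m³

For an instantaneous plane source, C(x,t) = M/(n_e·A·√(4πDt)) · exp(−(x−vt)²/(4Dt)), with n_e·A the pore (flow) area.
Plume center vt = 1.39 × 212 = 294.68 m, so the well at 298 m is 3.32 m downgradient of the peak.
√(4πDt) = 6.963 m, giving peak height M/(n_e·A·√(4πDt)) = 1.51/(0.37 × 298 × 6.963) = 0.001967 kg/m³.
(x−vt)²/(4Dt) = (3.32)²/(4 × 0.0182 × 212) = 0.7142; exp(−0.7142) = 0.4896.
C = 0.001967 × 0.4896 = 0.000963 kg/m³.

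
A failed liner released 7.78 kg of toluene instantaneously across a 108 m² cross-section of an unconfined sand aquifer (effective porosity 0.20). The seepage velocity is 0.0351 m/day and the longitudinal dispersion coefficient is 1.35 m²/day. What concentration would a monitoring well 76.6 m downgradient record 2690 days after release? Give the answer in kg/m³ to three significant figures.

0.00165 kg/m³

For an instantaneous plane source, C(x,t) = M/(n_e·A·√(4πDt)) · exp(−(x−vt)²/(4Dt)), with n_e·A the pore (flow) area.
Plume center vt = 0.0351 × 2690 = 94.419 m, so the well at 76.6 m is 17.819 m upgradient of the peak.
√(4πDt) = 213.6 m, giving peak height M/(n_e·A·√(4πDt)) = 7.78/(0.20 × 108 × 213.6) = 0.001686 kg/m³.
(x−vt)²/(4Dt) = (-17.819)²/(4 × 1.35 × 2690) = 0.02186; exp(−0.02186) = 0.9784.
C = 0.001686 × 0.9784 = 0.00165 kg/m³.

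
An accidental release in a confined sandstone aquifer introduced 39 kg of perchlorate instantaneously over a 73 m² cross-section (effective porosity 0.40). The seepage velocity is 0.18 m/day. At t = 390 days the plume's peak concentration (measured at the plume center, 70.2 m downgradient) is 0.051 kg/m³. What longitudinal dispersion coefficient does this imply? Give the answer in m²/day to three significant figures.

At the plume center C_max = M/(n_e·A·√(4πDt)), so D = M²/(4πt·(n_e·A·C_max)²).
n_e·A·C_max = 0.40 × 73 × 0.051 = 1.489 kg/m.
D = 39²/(4π × 390 × 1.489²) = 0.140 m²/day.

0.140 m²/day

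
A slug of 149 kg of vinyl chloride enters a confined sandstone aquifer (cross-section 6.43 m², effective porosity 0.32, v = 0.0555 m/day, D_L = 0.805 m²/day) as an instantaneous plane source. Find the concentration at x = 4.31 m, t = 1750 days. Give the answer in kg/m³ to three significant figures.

For an instantaneous plane source, C(x,t) = M/(n_e·A·√(4πDt)) · exp(−(x−vt)²/(4Dt)), with n_e·A the pore (flow) area.
Plume center vt = 0.0555 × 1750 = 97.125 m, so the well at 4.31 m is 92.815 m upgradient of the peak.
√(4πDt) = 133.1 m, giving peak height M/(n_e·A·√(4πDt)) = 149/(0.32 × 6.43 × 133.1) = 0.5441 kg/m³.
(x−vt)²/(4Dt) = (-92.815)²/(4 × 0.805 × 1750) = 1.529; exp(−1.529) = 0.2168.
C = 0.5441 × 0.2168 = 0.118 kg/m³.

0.118 kg/m³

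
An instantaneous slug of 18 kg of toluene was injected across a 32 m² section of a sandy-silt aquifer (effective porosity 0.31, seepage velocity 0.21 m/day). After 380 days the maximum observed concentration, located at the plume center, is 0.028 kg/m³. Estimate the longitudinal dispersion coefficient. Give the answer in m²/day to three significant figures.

At the plume center C_max = M/(n_e·A·√(4πDt)), so D = M²/(4πt·(n_e·A·C_max)²).
n_e·A·C_max = 0.31 × 32 × 0.028 = 0.2778 kg/m.
D = 18²/(4π × 380 × 0.2778²) = 0.879 m²/day.

0.879 m²/day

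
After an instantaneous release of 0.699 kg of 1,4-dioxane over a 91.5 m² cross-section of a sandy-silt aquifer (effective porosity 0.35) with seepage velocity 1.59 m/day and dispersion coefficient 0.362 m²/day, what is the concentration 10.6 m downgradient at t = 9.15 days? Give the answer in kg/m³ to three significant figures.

0.00104 kg/m³

For an instantaneous plane source, C(x,t) = M/(n_e·A·√(4πDt)) · exp(−(x−vt)²/(4Dt)), with n_e·A the pore (flow) area.
Plume center vt = 1.59 × 9.15 = 14.5485 m, so the well at 10.6 m is 3.9485 m upgradient of the peak.
√(4πDt) = 6.452 m, giving peak height M/(n_e·A·√(4πDt)) = 0.699/(0.35 × 91.5 × 6.452) = 0.003383 kg/m³.
(x−vt)²/(4Dt) = (-3.9485)²/(4 × 0.362 × 9.15) = 1.177; exp(−1.177) = 0.3082.
C = 0.003383 × 0.3082 = 0.00104 kg/m³.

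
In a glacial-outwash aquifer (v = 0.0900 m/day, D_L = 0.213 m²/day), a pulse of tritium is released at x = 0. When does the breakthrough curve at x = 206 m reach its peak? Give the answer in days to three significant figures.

2260 days

For the 1D instantaneous-source solution, setting ∂C/∂t = 0 at fixed x gives v²t² + 2Dt − x² = 0, so t = (√(D² + v²x²) − D)/v².
√(D² + v²x²) = √(0.213² + 0.0900² × 206²) = 18.54; v² = 0.0081.
t = (18.54 − 0.213)/0.0081 = 2260 days (vs. the pure-advection estimate x/v = 2290 d).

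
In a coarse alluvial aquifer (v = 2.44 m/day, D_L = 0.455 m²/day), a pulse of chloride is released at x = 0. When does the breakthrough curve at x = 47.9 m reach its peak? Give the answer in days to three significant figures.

19.6 days

For the 1D instantaneous-source solution, setting ∂C/∂t = 0 at fixed x gives v²t² + 2Dt − x² = 0, so t = (√(D² + v²x²) − D)/v².
√(D² + v²x²) = √(0.455² + 2.44² × 47.9²) = 116.9; v² = 5.9536.
t = (116.9 − 0.455)/5.9536 = 19.6 days (vs. the pure-advection estimate x/v = 19.6 d).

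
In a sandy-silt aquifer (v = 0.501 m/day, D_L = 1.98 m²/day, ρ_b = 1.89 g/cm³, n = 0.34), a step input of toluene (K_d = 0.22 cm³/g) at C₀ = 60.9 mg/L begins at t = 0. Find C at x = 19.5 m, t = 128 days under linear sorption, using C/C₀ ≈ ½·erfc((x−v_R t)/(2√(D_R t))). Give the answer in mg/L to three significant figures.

44.6 mg/L

Retardation factor R = 1 + ρ_b·K_d/n = 1 + 1.89 × 0.22/0.34 = 2.223.
Sorption retards both mechanisms: v_R = v/R = 0.2254 m/day, D_R = D/R = 0.8907 m²/day.
v_R·t = 0.2254 × 128 = 28.8512 m; 2√(D_R t) = 21.36 m; argument = (19.5 − 28.8512)/21.36 = -0.4378.
C = C₀ × ½·erfc(-0.4378) = 60.9 × 0.7321 = 44.6 mg/L.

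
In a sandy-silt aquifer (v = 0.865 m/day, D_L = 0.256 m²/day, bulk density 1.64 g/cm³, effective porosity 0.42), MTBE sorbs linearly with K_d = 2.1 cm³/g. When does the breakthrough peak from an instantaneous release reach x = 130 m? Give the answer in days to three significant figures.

1380 days

Retardation factor R = 1 + ρ_b·K_d/n = 1 + 1.64 × 2.1/0.42 = 9.200.
Sorption retards both mechanisms: v_R = v/R = 0.09402 m/day, D_R = D/R = 0.02783 m²/day.
Peak time from v_R²t² + 2D_R t − x² = 0: t = (√(D_R² + v_R²x²) − D_R)/v_R².
√(D_R² + v_R²x²) = √(0.02783² + 0.09402² × 130²) = 12.22; v_R² = 0.008840.
t = (12.22 − 0.02783)/0.008840 = 1380 days.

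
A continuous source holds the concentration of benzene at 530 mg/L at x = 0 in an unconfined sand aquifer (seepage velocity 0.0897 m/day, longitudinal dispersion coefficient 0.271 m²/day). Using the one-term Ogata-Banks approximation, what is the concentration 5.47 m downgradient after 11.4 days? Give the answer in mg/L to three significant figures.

For a continuous step input, C/C₀ ≈ ½·erfc((x−vt)/(2√(Dt))).
vt = 0.0897 × 11.4 = 1.02258 m and 2√(Dt) = 2√(0.271 × 11.4) = 3.515 m.
Argument (x−vt)/(2√(Dt)) = (5.47 − 1.02258)/3.515 = 1.265; ½·erfc(1.265) = 0.03681.
C = 530 × 0.03681 = 19.5 mg/L.

19.5 mg/L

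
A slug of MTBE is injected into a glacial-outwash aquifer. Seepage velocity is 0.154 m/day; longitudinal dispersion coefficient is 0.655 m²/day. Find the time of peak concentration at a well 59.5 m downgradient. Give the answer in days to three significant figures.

For the 1D instantaneous-source solution, setting ∂C/∂t = 0 at fixed x gives v²t² + 2Dt − x² = 0, so t = (√(D² + v²x²) − D)/v².
√(D² + v²x²) = √(0.655² + 0.154² × 59.5²) = 9.186; v² = 0.023716.
t = (9.186 − 0.655)/0.023716 = 360 days (vs. the pure-advection estimate x/v = 386 d).

360 days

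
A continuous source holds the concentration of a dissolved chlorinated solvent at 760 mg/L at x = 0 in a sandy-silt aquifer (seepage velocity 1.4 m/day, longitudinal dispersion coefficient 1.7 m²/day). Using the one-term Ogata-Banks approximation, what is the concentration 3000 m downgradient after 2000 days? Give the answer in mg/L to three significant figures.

For a continuous step input, C/C₀ ≈ ½·erfc((x−vt)/(2√(Dt))).
vt = 1.4 × 2000 = 2800 m and 2√(Dt) = 2√(1.7 × 2000) = 116.6 m.
Argument (x−vt)/(2√(Dt)) = (3000 − 2800)/116.6 = 1.715; ½·erfc(1.715) = 0.007646.
C = 760 × 0.007646 = 5.81 mg/L.

5.81 mg/L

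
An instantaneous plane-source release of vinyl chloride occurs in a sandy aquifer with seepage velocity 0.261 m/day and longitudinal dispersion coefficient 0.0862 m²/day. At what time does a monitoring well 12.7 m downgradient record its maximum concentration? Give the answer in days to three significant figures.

For the 1D instantaneous-source solution, setting ∂C/∂t = 0 at fixed x gives v²t² + 2Dt − x² = 0, so t = (√(D² + v²x²) − D)/v².
√(D² + v²x²) = √(0.0862² + 0.261² × 12.7²) = 3.316; v² = 0.068121.
t = (3.316 − 0.0862)/0.068121 = 47.4 days (vs. the pure-advection estimate x/v = 48.7 d).

47.4 days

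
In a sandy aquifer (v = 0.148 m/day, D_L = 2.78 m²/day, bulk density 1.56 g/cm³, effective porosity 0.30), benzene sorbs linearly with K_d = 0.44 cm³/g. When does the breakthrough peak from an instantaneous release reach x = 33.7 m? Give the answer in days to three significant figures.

440 days

Retardation factor R = 1 + ρ_b·K_d/n = 1 + 1.56 × 0.44/0.30 = 3.288.
Sorption retards both mechanisms: v_R = v/R = 0.04501 m/day, D_R = D/R = 0.8455 m²/day.
Peak time from v_R²t² + 2D_R t − x² = 0: t = (√(D_R² + v_R²x²) − D_R)/v_R².
√(D_R² + v_R²x²) = √(0.8455² + 0.04501² × 33.7²) = 1.737; v_R² = 0.002026.
t = (1.737 − 0.8455)/0.002026 = 440 days.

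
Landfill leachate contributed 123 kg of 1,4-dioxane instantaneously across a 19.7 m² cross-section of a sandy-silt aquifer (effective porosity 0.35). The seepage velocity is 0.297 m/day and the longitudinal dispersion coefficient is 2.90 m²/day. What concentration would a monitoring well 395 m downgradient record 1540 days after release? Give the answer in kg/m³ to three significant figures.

0.0606 kg/m³

For an instantaneous plane source, C(x,t) = M/(n_e·A·√(4πDt)) · exp(−(x−vt)²/(4Dt)), with n_e·A the pore (flow) area.
Plume center vt = 0.297 × 1540 = 457.38 m, so the well at 395 m is 62.38 m upgradient of the peak.
√(4πDt) = 236.9 m, giving peak height M/(n_e·A·√(4πDt)) = 123/(0.35 × 19.7 × 236.9) = 0.07530 kg/m³.
(x−vt)²/(4Dt) = (-62.38)²/(4 × 2.90 × 1540) = 0.2178; exp(−0.2178) = 0.8043.
C = 0.07530 × 0.8043 = 0.0606 kg/m³.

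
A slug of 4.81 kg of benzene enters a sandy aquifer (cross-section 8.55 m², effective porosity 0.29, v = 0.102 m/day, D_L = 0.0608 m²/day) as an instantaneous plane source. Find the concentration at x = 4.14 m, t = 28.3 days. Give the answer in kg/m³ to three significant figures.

0.332 kg/m³

For an instantaneous plane source, C(x,t) = M/(n_e·A·√(4πDt)) · exp(−(x−vt)²/(4Dt)), with n_e·A the pore (flow) area.
Plume center vt = 0.102 × 28.3 = 2.8866 m, so the well at 4.14 m is 1.2534 m downgradient of the peak.
√(4πDt) = 4.650 m, giving peak height M/(n_e·A·√(4πDt)) = 4.81/(0.29 × 8.55 × 4.650) = 0.4172 kg/m³.
(x−vt)²/(4Dt) = (1.2534)²/(4 × 0.0608 × 28.3) = 0.2283; exp(−0.2283) = 0.7959.
C = 0.4172 × 0.7959 = 0.332 kg/m³.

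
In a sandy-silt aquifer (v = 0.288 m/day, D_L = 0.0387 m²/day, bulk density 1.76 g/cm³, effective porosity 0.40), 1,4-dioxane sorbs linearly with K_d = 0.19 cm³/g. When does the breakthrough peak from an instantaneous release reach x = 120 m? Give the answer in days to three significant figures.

Retardation factor R = 1 + ρ_b·K_d/n = 1 + 1.76 × 0.19/0.40 = 1.836.
Sorption retards both mechanisms: v_R = v/R = 0.1569 m/day, D_R = D/R = 0.02108 m²/day.
Peak time from v_R²t² + 2D_R t − x² = 0: t = (√(D_R² + v_R²x²) − D_R)/v_R².
√(D_R² + v_R²x²) = √(0.02108² + 0.1569² × 120²) = 18.83; v_R² = 0.02462.
t = (18.83 − 0.02108)/0.02462 = 764 days.

764 days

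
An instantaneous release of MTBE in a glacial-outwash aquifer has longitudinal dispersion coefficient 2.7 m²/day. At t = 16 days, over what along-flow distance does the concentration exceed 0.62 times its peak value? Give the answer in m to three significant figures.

The plume is Gaussian with σ = √(2Dt) = √(2 × 2.7 × 16) = 9.295 m.
C/C_peak = exp(−Δx²/(2σ²)) = 0.62 ⇒ Δx = σ·√(−2 ln 0.62) = 9.295 × 0.9778 = 9.089 m.
Width = 2Δx = 18.2 m.

18.2 m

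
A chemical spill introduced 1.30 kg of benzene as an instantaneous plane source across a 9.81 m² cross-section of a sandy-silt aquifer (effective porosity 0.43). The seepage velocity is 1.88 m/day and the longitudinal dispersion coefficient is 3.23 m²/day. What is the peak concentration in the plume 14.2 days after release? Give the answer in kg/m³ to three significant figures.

0.0128 kg/m³

The peak of an instantaneous 1D plume sits at x = vt; there the Gaussian factor is 1 and C_max = M/(n_e·A·√(4πDt)), where n_e·A is the pore area the mass is dissolved in.
√(4πDt) = √(4π × 3.23 × 14.2) = 24.01 m, so C_max = 1.30/(0.43 × 9.81 × 24.01) = 0.0128 kg/m³.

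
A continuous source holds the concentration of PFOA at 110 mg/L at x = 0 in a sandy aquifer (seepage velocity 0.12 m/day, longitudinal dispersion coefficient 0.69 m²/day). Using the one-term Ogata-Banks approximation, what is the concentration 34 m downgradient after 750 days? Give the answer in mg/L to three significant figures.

106 mg/L

For a continuous step input, C/C₀ ≈ ½·erfc((x−vt)/(2√(Dt))).
vt = 0.12 × 750 = 90 m and 2√(Dt) = 2√(0.69 × 750) = 45.50 m.
Argument (x−vt)/(2√(Dt)) = (34 − 90)/45.50 = -1.231; ½·erfc(-1.231) = 0.9591.
C = 110 × 0.9591 = 106 mg/L.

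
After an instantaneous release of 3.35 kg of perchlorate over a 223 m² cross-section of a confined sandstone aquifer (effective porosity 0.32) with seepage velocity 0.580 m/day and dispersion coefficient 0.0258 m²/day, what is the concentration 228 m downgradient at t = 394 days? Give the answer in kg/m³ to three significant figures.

0.00413 kg/m³

For an instantaneous plane source, C(x,t) = M/(n_e·A·√(4πDt)) · exp(−(x−vt)²/(4Dt)), with n_e·A the pore (flow) area.
Plume center vt = 0.580 × 394 = 228.52 m, so the well at 228 m is 0.52 m upgradient of the peak.
√(4πDt) = 11.30 m, giving peak height M/(n_e·A·√(4πDt)) = 3.35/(0.32 × 223 × 11.30) = 0.004154 kg/m³.
(x−vt)²/(4Dt) = (-0.52)²/(4 × 0.0258 × 394) = 0.006650; exp(−0.006650) = 0.9934.
C = 0.004154 × 0.9934 = 0.00413 kg/m³.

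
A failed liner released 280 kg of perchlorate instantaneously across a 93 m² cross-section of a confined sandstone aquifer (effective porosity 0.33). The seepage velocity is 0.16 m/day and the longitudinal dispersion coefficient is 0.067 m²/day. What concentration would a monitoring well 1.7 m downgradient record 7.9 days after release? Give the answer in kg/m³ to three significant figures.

For an instantaneous plane source, C(x,t) = M/(n_e·A·√(4πDt)) · exp(−(x−vt)²/(4Dt)), with n_e·A the pore (flow) area.
Plume center vt = 0.16 × 7.9 = 1.264 m, so the well at 1.7 m is 0.436 m downgradient of the peak.
√(4πDt) = 2.579 m, giving peak height M/(n_e·A·√(4πDt)) = 280/(0.33 × 93 × 2.579) = 3.538 kg/m³.
(x−vt)²/(4Dt) = (0.436)²/(4 × 0.067 × 7.9) = 0.08979; exp(−0.08979) = 0.9141.
C = 3.538 × 0.9141 = 3.23 kg/m³.

3.23 kg/m³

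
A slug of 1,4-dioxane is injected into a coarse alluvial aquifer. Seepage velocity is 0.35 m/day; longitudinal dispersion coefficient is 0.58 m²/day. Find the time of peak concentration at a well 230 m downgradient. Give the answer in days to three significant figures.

652 days

For the 1D instantaneous-source solution, setting ∂C/∂t = 0 at fixed x gives v²t² + 2Dt − x² = 0, so t = (√(D² + v²x²) − D)/v².
√(D² + v²x²) = √(0.58² + 0.35² × 230²) = 80.50; v² = 0.1225.
t = (80.50 − 0.58)/0.1225 = 652 days (vs. the pure-advection estimate x/v = 657 d).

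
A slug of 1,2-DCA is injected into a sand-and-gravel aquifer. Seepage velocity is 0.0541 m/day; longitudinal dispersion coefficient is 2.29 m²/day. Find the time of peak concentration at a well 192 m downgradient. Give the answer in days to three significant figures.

For the 1D instantaneous-source solution, setting ∂C/∂t = 0 at fixed x gives v²t² + 2Dt − x² = 0, so t = (√(D² + v²x²) − D)/v².
√(D² + v²x²) = √(2.29² + 0.0541² × 192²) = 10.64; v² = 0.00292681.
t = (10.64 − 2.29)/0.00292681 = 2850 days (vs. the pure-advection estimate x/v = 3550 d).

2850 days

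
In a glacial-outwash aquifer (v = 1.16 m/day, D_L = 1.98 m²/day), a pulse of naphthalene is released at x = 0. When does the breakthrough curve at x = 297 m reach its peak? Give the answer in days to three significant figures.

For the 1D instantaneous-source solution, setting ∂C/∂t = 0 at fixed x gives v²t² + 2Dt − x² = 0, so t = (√(D² + v²x²) − D)/v².
√(D² + v²x²) = √(1.98² + 1.16² × 297²) = 344.5; v² = 1.3456.
t = (344.5 − 1.98)/1.3456 = 255 days (vs. the pure-advection estimate x/v = 256 d).

255 days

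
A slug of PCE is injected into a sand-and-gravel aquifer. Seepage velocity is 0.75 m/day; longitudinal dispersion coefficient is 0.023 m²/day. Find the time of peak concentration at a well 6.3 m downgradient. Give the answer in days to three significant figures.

For the 1D instantaneous-source solution, setting ∂C/∂t = 0 at fixed x gives v²t² + 2Dt − x² = 0, so t = (√(D² + v²x²) − D)/v².
√(D² + v²x²) = √(0.023² + 0.75² × 6.3²) = 4.725; v² = 0.5625.
t = (4.725 − 0.023)/0.5625 = 8.36 days (vs. the pure-advection estimate x/v = 8.40 d).

8.36 days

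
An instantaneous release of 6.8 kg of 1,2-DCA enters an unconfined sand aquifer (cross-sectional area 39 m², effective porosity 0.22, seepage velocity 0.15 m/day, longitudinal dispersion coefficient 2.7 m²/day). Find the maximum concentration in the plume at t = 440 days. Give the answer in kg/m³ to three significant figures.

The peak of an instantaneous 1D plume sits at x = vt; there the Gaussian factor is 1 and C_max = M/(n_e·A·√(4πDt)), where n_e·A is the pore area the mass is dissolved in.
√(4πDt) = √(4π × 2.7 × 440) = 122.2 m, so C_max = 6.8/(0.22 × 39 × 122.2) = 0.00649 kg/m³.

0.00649 kg/m³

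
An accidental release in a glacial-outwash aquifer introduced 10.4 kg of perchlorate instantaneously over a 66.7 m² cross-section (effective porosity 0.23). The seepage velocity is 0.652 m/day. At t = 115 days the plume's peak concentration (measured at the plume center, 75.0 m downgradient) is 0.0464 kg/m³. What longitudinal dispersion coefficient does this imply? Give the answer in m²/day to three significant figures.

At the plume center C_max = M/(n_e·A·√(4πDt)), so D = M²/(4πt·(n_e·A·C_max)²).
n_e·A·C_max = 0.23 × 66.7 × 0.0464 = 0.7118 kg/m.
D = 10.4²/(4π × 115 × 0.7118²) = 0.148 m²/day.

0.148 m²/day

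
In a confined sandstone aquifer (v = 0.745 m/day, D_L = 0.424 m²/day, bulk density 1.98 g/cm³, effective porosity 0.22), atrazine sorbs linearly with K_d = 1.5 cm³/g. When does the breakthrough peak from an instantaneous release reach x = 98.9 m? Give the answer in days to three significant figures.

1910 days

Retardation factor R = 1 + ρ_b·K_d/n = 1 + 1.98 × 1.5/0.22 = 14.50.
Sorption retards both mechanisms: v_R = v/R = 0.05138 m/day, D_R = D/R = 0.02924 m²/day.
Peak time from v_R²t² + 2D_R t − x² = 0: t = (√(D_R² + v_R²x²) − D_R)/v_R².
√(D_R² + v_R²x²) = √(0.02924² + 0.05138² × 98.9²) = 5.082; v_R² = 0.002640.
t = (5.082 − 0.02924)/0.002640 = 1910 days.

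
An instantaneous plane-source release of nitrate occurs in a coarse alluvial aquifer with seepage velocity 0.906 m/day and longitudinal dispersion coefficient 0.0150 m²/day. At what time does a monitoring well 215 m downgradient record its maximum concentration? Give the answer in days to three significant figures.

For the 1D instantaneous-source solution, setting ∂C/∂t = 0 at fixed x gives v²t² + 2Dt − x² = 0, so t = (√(D² + v²x²) − D)/v².
√(D² + v²x²) = √(0.0150² + 0.906² × 215²) = 194.8; v² = 0.820836.
t = (194.8 − 0.0150)/0.820836 = 237 days (vs. the pure-advection estimate x/v = 237 d).

237 days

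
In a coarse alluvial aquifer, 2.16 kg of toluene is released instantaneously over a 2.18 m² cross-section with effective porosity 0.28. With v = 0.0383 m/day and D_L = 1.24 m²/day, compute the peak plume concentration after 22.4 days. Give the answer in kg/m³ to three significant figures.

0.189 kg/m³

The peak of an instantaneous 1D plume sits at x = vt; there the Gaussian factor is 1 and C_max = M/(n_e·A·√(4πDt)), where n_e·A is the pore area the mass is dissolved in.
√(4πDt) = √(4π × 1.24 × 22.4) = 18.68 m, so C_max = 2.16/(0.28 × 2.18 × 18.68) = 0.189 kg/m³.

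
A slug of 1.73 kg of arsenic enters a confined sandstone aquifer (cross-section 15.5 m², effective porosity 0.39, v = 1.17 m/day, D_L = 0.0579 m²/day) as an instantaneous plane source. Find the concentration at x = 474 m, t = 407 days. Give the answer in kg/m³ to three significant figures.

For an instantaneous plane source, C(x,t) = M/(n_e·A·√(4πDt)) · exp(−(x−vt)²/(4Dt)), with n_e·A the pore (flow) area.
Plume center vt = 1.17 × 407 = 476.19 m, so the well at 474 m is 2.19 m upgradient of the peak.
√(4πDt) = 17.21 m, giving peak height M/(n_e·A·√(4πDt)) = 1.73/(0.39 × 15.5 × 17.21) = 0.01663 kg/m³.
(x−vt)²/(4Dt) = (-2.19)²/(4 × 0.0579 × 407) = 0.05088; exp(−0.05088) = 0.9504.
C = 0.01663 × 0.9504 = 0.0158 kg/m³.

0.0158 kg/m³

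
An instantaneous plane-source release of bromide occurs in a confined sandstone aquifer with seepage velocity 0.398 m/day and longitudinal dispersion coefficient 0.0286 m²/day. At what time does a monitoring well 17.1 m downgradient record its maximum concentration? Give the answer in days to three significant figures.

42.8 days

For the 1D instantaneous-source solution, setting ∂C/∂t = 0 at fixed x gives v²t² + 2Dt − x² = 0, so t = (√(D² + v²x²) − D)/v².
√(D² + v²x²) = √(0.0286² + 0.398² × 17.1²) = 6.806; v² = 0.158404.
t = (6.806 − 0.0286)/0.158404 = 42.8 days (vs. the pure-advection estimate x/v = 43.0 d).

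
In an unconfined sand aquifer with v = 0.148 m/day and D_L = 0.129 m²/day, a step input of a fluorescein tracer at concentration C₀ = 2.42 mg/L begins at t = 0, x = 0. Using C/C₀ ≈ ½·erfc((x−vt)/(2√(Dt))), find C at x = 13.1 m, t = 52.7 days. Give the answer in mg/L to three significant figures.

For a continuous step input, C/C₀ ≈ ½·erfc((x−vt)/(2√(Dt))).
vt = 0.148 × 52.7 = 7.7996 m and 2√(Dt) = 2√(0.129 × 52.7) = 5.215 m.
Argument (x−vt)/(2√(Dt)) = (13.1 − 7.7996)/5.215 = 1.016; ½·erfc(1.016) = 0.07538.
C = 2.42 × 0.07538 = 0.182 mg/L.

0.182 mg/L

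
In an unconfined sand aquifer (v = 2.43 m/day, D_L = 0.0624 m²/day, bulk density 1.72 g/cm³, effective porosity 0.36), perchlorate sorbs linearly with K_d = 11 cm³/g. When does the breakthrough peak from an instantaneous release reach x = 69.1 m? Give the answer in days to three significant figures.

1520 days

Retardation factor R = 1 + ρ_b·K_d/n = 1 + 1.72 × 11/0.36 = 53.56.
Sorption retards both mechanisms: v_R = v/R = 0.04537 m/day, D_R = D/R = 0.001165 m²/day.
Peak time from v_R²t² + 2D_R t − x² = 0: t = (√(D_R² + v_R²x²) − D_R)/v_R².
√(D_R² + v_R²x²) = √(0.001165² + 0.04537² × 69.1²) = 3.135; v_R² = 0.002058.
t = (3.135 − 0.001165)/0.002058 = 1520 days.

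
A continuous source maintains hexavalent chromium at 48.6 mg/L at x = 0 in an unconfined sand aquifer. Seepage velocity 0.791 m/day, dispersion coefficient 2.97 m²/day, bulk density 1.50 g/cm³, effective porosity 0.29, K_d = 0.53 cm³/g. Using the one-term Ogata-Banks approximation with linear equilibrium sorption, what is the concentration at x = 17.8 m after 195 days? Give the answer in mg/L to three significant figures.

44.2 mg/L

Retardation factor R = 1 + ρ_b·K_d/n = 1 + 1.50 × 0.53/0.29 = 3.741.
Sorption retards both mechanisms: v_R = v/R = 0.2114 m/day, D_R = D/R = 0.7939 m²/day.
v_R·t = 0.2114 × 195 = 41.223 m; 2√(D_R t) = 24.88 m; argument = (17.8 − 41.223)/24.88 = -0.9414.
C = C₀ × ½·erfc(-0.9414) = 48.6 × 0.9085 = 44.2 mg/L.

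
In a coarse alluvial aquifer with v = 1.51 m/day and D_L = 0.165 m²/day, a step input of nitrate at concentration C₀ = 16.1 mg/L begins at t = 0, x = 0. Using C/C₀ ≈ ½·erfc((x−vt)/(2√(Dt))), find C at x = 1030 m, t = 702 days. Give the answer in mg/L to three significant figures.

15.7 mg/L

For a continuous step input, C/C₀ ≈ ½·erfc((x−vt)/(2√(Dt))).
vt = 1.51 × 702 = 1060.02 m and 2√(Dt) = 2√(0.165 × 702) = 21.52 m.
Argument (x−vt)/(2√(Dt)) = (1030 − 1060.02)/21.52 = -1.395; ½·erfc(-1.395) = 0.9757.
C = 16.1 × 0.9757 = 15.7 mg/L.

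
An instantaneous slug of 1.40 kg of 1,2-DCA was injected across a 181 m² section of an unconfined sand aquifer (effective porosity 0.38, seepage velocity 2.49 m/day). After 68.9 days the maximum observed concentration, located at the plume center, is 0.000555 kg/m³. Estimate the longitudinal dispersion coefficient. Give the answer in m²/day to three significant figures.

At the plume center C_max = M/(n_e·A·√(4πDt)), so D = M²/(4πt·(n_e·A·C_max)²).
n_e·A·C_max = 0.38 × 181 × 0.000555 = 0.03817 kg/m.
D = 1.40²/(4π × 68.9 × 0.03817²) = 1.55 m²/day.

1.55 m²/day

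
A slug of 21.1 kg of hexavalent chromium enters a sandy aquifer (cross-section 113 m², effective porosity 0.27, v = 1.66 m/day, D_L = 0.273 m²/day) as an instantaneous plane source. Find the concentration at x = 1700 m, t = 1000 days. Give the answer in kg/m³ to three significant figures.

For an instantaneous plane source, C(x,t) = M/(n_e·A·√(4πDt)) · exp(−(x−vt)²/(4Dt)), with n_e·A the pore (flow) area.
Plume center vt = 1.66 × 1000 = 1660 m, so the well at 1700 m is 40 m downgradient of the peak.
√(4πDt) = 58.57 m, giving peak height M/(n_e·A·√(4πDt)) = 21.1/(0.27 × 113 × 58.57) = 0.01181 kg/m³.
(x−vt)²/(4Dt) = (40)²/(4 × 0.273 × 1000) = 1.465; exp(−1.465) = 0.2311.
C = 0.01181 × 0.2311 = 0.00273 kg/m³.

0.00273 kg/m³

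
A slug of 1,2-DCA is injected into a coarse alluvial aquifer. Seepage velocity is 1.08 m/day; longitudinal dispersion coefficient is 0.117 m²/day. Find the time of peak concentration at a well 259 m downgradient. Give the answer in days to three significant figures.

240 days

For the 1D instantaneous-source solution, setting ∂C/∂t = 0 at fixed x gives v²t² + 2Dt − x² = 0, so t = (√(D² + v²x²) − D)/v².
√(D² + v²x²) = √(0.117² + 1.08² × 259²) = 279.7; v² = 1.1664.
t = (279.7 − 0.117)/1.1664 = 240 days (vs. the pure-advection estimate x/v = 240 d).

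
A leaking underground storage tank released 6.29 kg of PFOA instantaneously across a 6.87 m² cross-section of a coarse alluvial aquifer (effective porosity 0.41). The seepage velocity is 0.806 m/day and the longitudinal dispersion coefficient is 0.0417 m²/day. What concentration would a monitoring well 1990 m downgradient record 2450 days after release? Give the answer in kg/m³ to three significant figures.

0.0351 kg/m³

For an instantaneous plane source, C(x,t) = M/(n_e·A·√(4πDt)) · exp(−(x−vt)²/(4Dt)), with n_e·A the pore (flow) area.
Plume center vt = 0.806 × 2450 = 1974.7 m, so the well at 1990 m is 15.3 m downgradient of the peak.
√(4πDt) = 35.83 m, giving peak height M/(n_e·A·√(4πDt)) = 6.29/(0.41 × 6.87 × 35.83) = 0.06233 kg/m³.
(x−vt)²/(4Dt) = (15.3)²/(4 × 0.0417 × 2450) = 0.5728; exp(−0.5728) = 0.5639.
C = 0.06233 × 0.5639 = 0.0351 kg/m³.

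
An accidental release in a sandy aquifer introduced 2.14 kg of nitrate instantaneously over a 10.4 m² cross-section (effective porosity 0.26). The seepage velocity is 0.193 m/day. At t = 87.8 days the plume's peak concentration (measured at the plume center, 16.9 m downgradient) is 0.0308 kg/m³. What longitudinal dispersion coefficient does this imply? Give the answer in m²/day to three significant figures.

0.598 m²/day

At the plume center C_max = M/(n_e·A·√(4πDt)), so D = M²/(4πt·(n_e·A·C_max)²).
n_e·A·C_max = 0.26 × 10.4 × 0.0308 = 0.08328 kg/m.
D = 2.14²/(4π × 87.8 × 0.08328²) = 0.598 m²/day.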